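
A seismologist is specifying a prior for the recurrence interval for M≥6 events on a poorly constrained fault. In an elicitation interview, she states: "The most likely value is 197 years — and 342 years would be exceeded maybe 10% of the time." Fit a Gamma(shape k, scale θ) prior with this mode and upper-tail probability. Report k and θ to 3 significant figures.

Gamma(k,θ) with k>1 has mode (k−1)θ, so θ = 197/(k−1).
Need P(X < 342) = 0.9 with θ tied to k this way. Start at k = 2, θ = 197: P(X<342) ≈ 0.518.
Too low — raise k to concentrate. Iterating converges to k ≈ 7.24.
Then θ = 197/(7.24−1) ≈ 31.6.

k ≈ 7.24, θ ≈ 31.6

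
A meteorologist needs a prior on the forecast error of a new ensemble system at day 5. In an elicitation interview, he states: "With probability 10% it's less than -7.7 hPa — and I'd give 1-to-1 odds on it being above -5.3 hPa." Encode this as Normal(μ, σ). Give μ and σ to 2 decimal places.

μ = -5.30, σ = 1.87

For Normal(μ,σ), the p-quantile is μ + z_p·σ. Here z_{0.1} = -1.282, z_{0.5} = 0.
So -7.7 = μ − 1.282σ and -5.3 = μ + 0σ.
Subtracting: σ = (-5.3 − -7.7)/(0 − (-1.282)) = 1.87.
Then μ = -7.7 − (-1.282)·1.87 = -5.30.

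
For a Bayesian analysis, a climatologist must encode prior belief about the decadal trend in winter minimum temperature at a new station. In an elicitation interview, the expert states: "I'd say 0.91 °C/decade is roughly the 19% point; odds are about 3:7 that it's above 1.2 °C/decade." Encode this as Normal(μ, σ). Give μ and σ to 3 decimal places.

The p-quantile of Normal(μ,σ) is μ + z_p·σ, with z_{0.19} = -0.8779 and z_{0.7} = 0.5244.
Eliminate σ: μ = (z₂·x₁ − z₁·x₂)/(z₂ − z₁) = (0.5244·0.91 − (-0.8779)·1.2)/1.402 = 1.092.
Then σ = (x₂ − x₁)/(z₂ − z₁) = (1.2 − 0.91)/1.402 = 0.207.

μ = 1.092, σ = 0.207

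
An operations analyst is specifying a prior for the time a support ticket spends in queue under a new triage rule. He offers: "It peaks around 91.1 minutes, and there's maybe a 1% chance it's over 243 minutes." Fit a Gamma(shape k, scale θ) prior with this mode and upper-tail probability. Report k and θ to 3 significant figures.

Gamma(k,θ) with k>1 has mode (k−1)θ, so θ = 91.1/(k−1).
Need P(X < 243) = 0.99 with θ tied to k this way. Start at k = 2, θ = 91.1: P(X<243) ≈ 0.745.
Too low — raise k to concentrate. Iterating converges to k ≈ 5.81.
Then θ = 91.1/(5.81−1) ≈ 19.

k ≈ 5.81, θ ≈ 19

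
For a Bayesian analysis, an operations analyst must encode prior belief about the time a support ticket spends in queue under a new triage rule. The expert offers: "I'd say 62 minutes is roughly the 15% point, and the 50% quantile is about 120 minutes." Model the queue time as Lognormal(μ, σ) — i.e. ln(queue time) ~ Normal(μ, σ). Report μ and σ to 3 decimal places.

μ ≈ 4.787, σ ≈ 0.637

If T ~ Lognormal(μ,σ) then ln T ~ Normal(μ,σ), so the p-quantile of ln T is μ + z_p·σ.
ln(62) = 4.127 and ln(120) = 4.787; z_{0.15} = -1.036, z_{0.5} = 0.
σ = (4.787 − 4.127)/(0 − (-1.036)) = 0.637.
μ = 4.127 − (-1.036)·0.637 = 4.787.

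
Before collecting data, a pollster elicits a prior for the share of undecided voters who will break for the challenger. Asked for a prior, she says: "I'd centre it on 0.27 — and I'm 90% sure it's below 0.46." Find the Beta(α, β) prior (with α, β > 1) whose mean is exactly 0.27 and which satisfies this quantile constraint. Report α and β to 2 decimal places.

With mean 0.27 fixed, write α = 0.27s, β = 0.73s where s = α+β.
Need P(θ < 0.46) = 0.9 under Beta(0.27s, 0.73s). Normal approximation: (q−m)/√(m(1−m)/s) ≈ z_{0.9} = 1.28, so s ≈ 0.27·0.73·(1.28)²/(0.46−0.27)² = 9.0.
At s = 9.0: P(θ<0.46) ≈ 0.894. Adjusting to match 0.9 gives s ≈ 9.49.
So α = 0.27·9.49 ≈ 2.56, β = 0.73·9.49 ≈ 6.93.

α ≈ 2.56, β ≈ 6.93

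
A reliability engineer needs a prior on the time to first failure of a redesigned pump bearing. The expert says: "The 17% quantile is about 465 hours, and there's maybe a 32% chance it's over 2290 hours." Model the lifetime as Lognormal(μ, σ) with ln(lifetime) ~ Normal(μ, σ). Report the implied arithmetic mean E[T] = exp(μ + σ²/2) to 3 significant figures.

If T ~ Lognormal(μ,σ) then ln T ~ Normal(μ,σ), so the p-quantile of ln T is μ + z_p·σ.
ln(465) = 6.142 and ln(2290) = 7.736; z_{0.17} = -0.9542, z_{0.68} = 0.4677.
σ = (7.736 − 6.142)/(0.4677 − (-0.9542)) = 1.121.
μ = 6.142 − (-0.9542)·1.121 = 7.212.
E[T] = exp(μ + σ²/2) = exp(7.212 + 0.6286) = 2540 hours.

E[T] ≈ 2540 hours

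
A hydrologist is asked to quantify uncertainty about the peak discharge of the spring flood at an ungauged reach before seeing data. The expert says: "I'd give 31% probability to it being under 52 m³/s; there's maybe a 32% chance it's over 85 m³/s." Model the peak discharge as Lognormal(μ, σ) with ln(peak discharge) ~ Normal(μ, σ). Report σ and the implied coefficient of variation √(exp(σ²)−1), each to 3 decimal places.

If T ~ Lognormal(μ,σ) then ln T ~ Normal(μ,σ), so the p-quantile of ln T is μ + z_p·σ.
ln(52) = 3.951 and ln(85) = 4.443; z_{0.31} = -0.4959, z_{0.68} = 0.4677.
σ = (4.443 − 3.951)/(0.4677 − (-0.4959)) = 0.510.
μ = 3.951 − (-0.4959)·0.510 = 4.204.
CV = √(exp(σ²)−1) = √(exp(0.2601)−1) = 0.545.

σ ≈ 0.510, CV ≈ 0.545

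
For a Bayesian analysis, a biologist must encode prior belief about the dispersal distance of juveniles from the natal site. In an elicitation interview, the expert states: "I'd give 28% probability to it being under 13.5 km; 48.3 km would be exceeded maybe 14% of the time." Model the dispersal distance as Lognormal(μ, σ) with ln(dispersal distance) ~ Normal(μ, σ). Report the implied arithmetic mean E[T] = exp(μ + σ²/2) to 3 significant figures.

E[T] ≈ 28.3 km

If T ~ Lognormal(μ,σ) then ln T ~ Normal(μ,σ), so the p-quantile of ln T is μ + z_p·σ.
ln(13.5) = 2.603 and ln(48.3) = 3.877; z_{0.28} = -0.5828, z_{0.86} = 1.08.
σ = (3.877 − 2.603)/(1.08 − (-0.5828)) = 0.766.
μ = 2.603 − (-0.5828)·0.766 = 3.049.
E[T] = exp(μ + σ²/2) = exp(3.049 + 0.2937) = 28.3 km.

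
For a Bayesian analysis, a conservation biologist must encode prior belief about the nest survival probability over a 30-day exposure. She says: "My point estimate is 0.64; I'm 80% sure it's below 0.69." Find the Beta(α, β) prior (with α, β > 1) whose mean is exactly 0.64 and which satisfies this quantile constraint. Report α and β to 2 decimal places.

With mean 0.64 fixed, write α = 0.64s, β = 0.36s where s = α+β.
Need P(θ < 0.69) = 0.8 under Beta(0.64s, 0.36s). Normal approximation: (q−m)/√(m(1−m)/s) ≈ z_{0.8} = 0.842, so s ≈ 0.64·0.36·(0.842)²/(0.69−0.64)² = 65.3.
At s = 65.3: P(θ<0.69) ≈ 0.798. Adjusting to match 0.8 gives s ≈ 66.36.
So α = 0.64·66.36 ≈ 42.47, β = 0.36·66.36 ≈ 23.89.

α ≈ 42.47, β ≈ 23.89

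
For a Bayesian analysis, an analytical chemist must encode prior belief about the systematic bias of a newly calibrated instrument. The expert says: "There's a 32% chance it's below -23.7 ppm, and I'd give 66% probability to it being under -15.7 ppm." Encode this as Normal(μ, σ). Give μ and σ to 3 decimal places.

μ = -19.449, σ = 9.089

For Normal(μ,σ), the p-quantile is μ + z_p·σ. Here z_{0.32} = -0.4677, z_{0.66} = 0.4125.
So -23.7 = μ − 0.4677σ and -15.7 = μ + 0.4125σ.
Subtracting: σ = (-15.7 − -23.7)/(0.4125 − (-0.4677)) = 9.089.
Then μ = -23.7 − (-0.4677)·9.089 = -19.449.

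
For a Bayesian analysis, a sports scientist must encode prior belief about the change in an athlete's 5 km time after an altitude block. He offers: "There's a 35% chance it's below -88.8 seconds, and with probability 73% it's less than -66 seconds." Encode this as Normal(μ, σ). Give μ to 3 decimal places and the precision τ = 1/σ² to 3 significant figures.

The p-quantile of Normal(μ,σ) is μ + z_p·σ, with z_{0.35} = -0.3853 and z_{0.73} = 0.6128.
Eliminate σ: μ = (z₂·x₁ − z₁·x₂)/(z₂ − z₁) = (0.6128·-88.8 − (-0.3853)·-66)/0.9981 = -79.998.
Then σ = (x₂ − x₁)/(z₂ − z₁) = (-66 − -88.8)/0.9981 = 22.843.
Precision τ = 1/σ² = 1/22.84² = 0.00192.

μ = -79.998, τ = 0.00192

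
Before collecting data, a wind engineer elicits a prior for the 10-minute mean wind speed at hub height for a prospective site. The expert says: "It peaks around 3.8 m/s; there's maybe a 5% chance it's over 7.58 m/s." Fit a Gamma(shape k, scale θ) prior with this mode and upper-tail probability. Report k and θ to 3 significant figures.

Gamma(k,θ) with k>1 has mode (k−1)θ, so θ = 3.8/(k−1).
Need P(X < 7.58) = 0.95 with θ tied to k this way. Start at k = 2, θ = 3.8: P(X<7.58) ≈ 0.593.
Too low — raise k to concentrate. Iterating converges to k ≈ 6.81.
Then θ = 3.8/(6.81−1) ≈ 0.654.

k ≈ 6.81, θ ≈ 0.654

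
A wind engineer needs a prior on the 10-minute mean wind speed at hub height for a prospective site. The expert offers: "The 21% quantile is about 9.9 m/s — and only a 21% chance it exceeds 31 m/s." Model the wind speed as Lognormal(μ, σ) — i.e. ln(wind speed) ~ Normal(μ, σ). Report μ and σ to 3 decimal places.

If T ~ Lognormal(μ,σ) then ln T ~ Normal(μ,σ), so the p-quantile of ln T is μ + z_p·σ.
ln(9.9) = 2.293 and ln(31) = 3.434; z_{0.21} = -0.8064, z_{0.79} = 0.8064.
σ = (3.434 − 2.293)/(0.8064 − (-0.8064)) = 0.708.
μ = 2.293 − (-0.8064)·0.708 = 2.863.

μ ≈ 2.863, σ ≈ 0.708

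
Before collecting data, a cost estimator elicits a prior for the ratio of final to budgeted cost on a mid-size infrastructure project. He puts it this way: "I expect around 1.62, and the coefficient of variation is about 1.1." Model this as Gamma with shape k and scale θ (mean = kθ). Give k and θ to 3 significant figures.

For Gamma(k, scale θ): mean = kθ, variance = kθ², so CV = 1/√k.
CV = 1.1, hence k = 1/CV² = 0.826.
Then θ = mean/k = 1.62/0.826 = 1.96.

k ≈ 0.826, θ ≈ 1.96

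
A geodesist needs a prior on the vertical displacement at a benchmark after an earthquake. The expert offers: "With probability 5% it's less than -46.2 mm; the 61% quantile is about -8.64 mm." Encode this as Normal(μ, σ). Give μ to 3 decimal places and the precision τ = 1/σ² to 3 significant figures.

For Normal(μ,σ), the p-quantile is μ + z_p·σ. Here z_{0.05} = -1.645, z_{0.61} = 0.2793.
So -46.2 = μ − 1.645σ and -8.64 = μ + 0.2793σ.
Subtracting: σ = (-8.64 − -46.2)/(0.2793 − (-1.645)) = 19.520.
Then μ = -46.2 − (-1.645)·19.520 = -14.092.
Precision τ = 1/σ² = 1/19.52² = 0.00262.

μ = -14.092, τ = 0.00262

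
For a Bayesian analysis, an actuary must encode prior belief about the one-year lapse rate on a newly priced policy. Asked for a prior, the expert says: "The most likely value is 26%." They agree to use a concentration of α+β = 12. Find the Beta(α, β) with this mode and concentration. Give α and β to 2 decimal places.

For α,β > 1 the Beta mode is (α−1)/(α+β−2). With α+β = 12, the mode is (α−1)/10.
Set (α−1)/10 = 0.26 → α = 1 + 0.26·10 = 3.60.
β = 12 − α = 8.40.

α = 3.60, β = 8.40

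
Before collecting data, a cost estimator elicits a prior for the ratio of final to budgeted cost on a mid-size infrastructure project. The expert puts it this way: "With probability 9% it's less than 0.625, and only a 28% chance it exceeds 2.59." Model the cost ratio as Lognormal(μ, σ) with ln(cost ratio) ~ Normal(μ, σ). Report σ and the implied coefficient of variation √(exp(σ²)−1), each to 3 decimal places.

If T ~ Lognormal(μ,σ) then ln T ~ Normal(μ,σ), so the p-quantile of ln T is μ + z_p·σ.
ln(0.625) = -0.47 and ln(2.59) = 0.9517; z_{0.09} = -1.341, z_{0.72} = 0.5828.
σ = (0.9517 − -0.47)/(0.5828 − (-1.341)) = 0.739.
μ = -0.47 − (-1.341)·0.739 = 0.521.
CV = √(exp(σ²)−1) = √(exp(0.5462)−1) = 0.852.

σ ≈ 0.739, CV ≈ 0.852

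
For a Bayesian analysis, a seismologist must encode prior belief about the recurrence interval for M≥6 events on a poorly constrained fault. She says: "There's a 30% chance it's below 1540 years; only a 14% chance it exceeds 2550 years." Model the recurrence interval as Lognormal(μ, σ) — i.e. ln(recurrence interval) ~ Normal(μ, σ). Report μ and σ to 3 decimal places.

μ ≈ 7.504, σ ≈ 0.314

If T ~ Lognormal(μ,σ) then ln T ~ Normal(μ,σ), so the p-quantile of ln T is μ + z_p·σ.
ln(1540) = 7.34 and ln(2550) = 7.844; z_{0.3} = -0.5244, z_{0.86} = 1.08.
σ = (7.844 − 7.34)/(1.08 − (-0.5244)) = 0.314.
μ = 7.34 − (-0.5244)·0.314 = 7.504.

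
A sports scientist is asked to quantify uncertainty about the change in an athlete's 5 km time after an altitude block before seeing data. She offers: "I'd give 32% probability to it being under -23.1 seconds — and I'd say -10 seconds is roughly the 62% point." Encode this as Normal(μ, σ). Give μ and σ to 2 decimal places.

For Normal(μ,σ), the p-quantile is μ + z_p·σ. Here z_{0.32} = -0.4677, z_{0.62} = 0.3055.
So -23.1 = μ − 0.4677σ and -10 = μ + 0.3055σ.
Subtracting: σ = (-10 − -23.1)/(0.3055 − (-0.4677)) = 16.94.
Then μ = -23.1 − (-0.4677)·16.94 = -15.18.

μ = -15.18, σ = 16.94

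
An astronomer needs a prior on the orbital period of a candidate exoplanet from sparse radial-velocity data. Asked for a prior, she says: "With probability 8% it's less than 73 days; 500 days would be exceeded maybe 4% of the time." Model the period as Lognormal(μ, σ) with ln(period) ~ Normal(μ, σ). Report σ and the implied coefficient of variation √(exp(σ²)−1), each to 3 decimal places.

σ ≈ 0.610, CV ≈ 0.671

If T ~ Lognormal(μ,σ) then ln T ~ Normal(μ,σ), so the p-quantile of ln T is μ + z_p·σ.
ln(73) = 4.29 and ln(500) = 6.215; z_{0.08} = -1.405, z_{0.96} = 1.751.
σ = (6.215 − 4.29)/(1.751 − (-1.405)) = 0.610.
μ = 4.29 − (-1.405)·0.610 = 5.147.
CV = √(exp(σ²)−1) = √(exp(0.3718)−1) = 0.671.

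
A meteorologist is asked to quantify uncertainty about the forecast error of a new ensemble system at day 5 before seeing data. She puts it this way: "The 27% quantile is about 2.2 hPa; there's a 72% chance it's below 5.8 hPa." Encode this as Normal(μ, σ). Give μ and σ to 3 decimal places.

For Normal(μ,σ), the p-quantile is μ + z_p·σ. Here z_{0.27} = -0.6128, z_{0.72} = 0.5828.
So 2.2 = μ − 0.6128σ and 5.8 = μ + 0.5828σ.
Subtracting: σ = (5.8 − 2.2)/(0.5828 − (-0.6128)) = 3.011.
Then μ = 2.2 − (-0.6128)·3.011 = 4.045.

μ = 4.045, σ = 3.011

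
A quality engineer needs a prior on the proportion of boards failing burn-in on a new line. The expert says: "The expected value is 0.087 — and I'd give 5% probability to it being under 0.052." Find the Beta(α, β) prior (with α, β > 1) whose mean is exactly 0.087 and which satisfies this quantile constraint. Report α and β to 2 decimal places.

With mean 0.087 fixed, write α = 0.087s, β = 0.913s where s = α+β.
Need P(θ < 0.052) = 0.05 under Beta(0.087s, 0.913s). Normal approximation: (q−m)/√(m(1−m)/s) ≈ z_{0.05} = -1.64, so s ≈ 0.087·0.913·(-1.64)²/(0.052−0.087)² = 175.4.
At s = 175.4: P(θ<0.052) ≈ 0.033. Adjusting to match 0.05 gives s ≈ 143.84.
So α = 0.087·143.84 ≈ 12.51, β = 0.913·143.84 ≈ 131.32.

α ≈ 12.51, β ≈ 131.32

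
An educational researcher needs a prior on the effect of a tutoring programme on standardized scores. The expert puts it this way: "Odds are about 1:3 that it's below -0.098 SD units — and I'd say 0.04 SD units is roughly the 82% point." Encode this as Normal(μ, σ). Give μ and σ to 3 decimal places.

For Normal(μ,σ), the p-quantile is μ + z_p·σ. Here z_{0.25} = -0.6745, z_{0.82} = 0.9154.
So -0.098 = μ − 0.6745σ and 0.04 = μ + 0.9154σ.
Subtracting: σ = (0.04 − -0.098)/(0.9154 − (-0.6745)) = 0.087.
Then μ = -0.098 − (-0.6745)·0.087 = -0.039.

μ = -0.039, σ = 0.087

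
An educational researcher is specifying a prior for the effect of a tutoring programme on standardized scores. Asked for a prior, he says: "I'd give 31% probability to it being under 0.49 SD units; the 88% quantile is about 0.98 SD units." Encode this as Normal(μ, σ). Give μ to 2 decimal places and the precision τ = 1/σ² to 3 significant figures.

For Normal(μ,σ), the p-quantile is μ + z_p·σ. Here z_{0.31} = -0.4959, z_{0.88} = 1.175.
So 0.49 = μ − 0.4959σ and 0.98 = μ + 1.175σ.
Subtracting: σ = (0.98 − 0.49)/(1.175 − (-0.4959)) = 0.29.
Then μ = 0.49 − (-0.4959)·0.29 = 0.64.
Precision τ = 1/σ² = 1/0.2933² = 11.6.

μ = 0.64, τ = 11.6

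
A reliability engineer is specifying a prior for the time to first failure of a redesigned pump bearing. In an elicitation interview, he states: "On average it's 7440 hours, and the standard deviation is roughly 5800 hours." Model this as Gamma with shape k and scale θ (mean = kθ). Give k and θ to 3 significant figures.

For Gamma(k, scale θ): mean = kθ, variance = kθ², so CV = 1/√k.
CV = SD/mean = 5800/7440 = 0.7796, hence k = 1/CV² = 1.65.
Then θ = mean/k = 7440/1.65 = 4520.

k ≈ 1.65, θ ≈ 4520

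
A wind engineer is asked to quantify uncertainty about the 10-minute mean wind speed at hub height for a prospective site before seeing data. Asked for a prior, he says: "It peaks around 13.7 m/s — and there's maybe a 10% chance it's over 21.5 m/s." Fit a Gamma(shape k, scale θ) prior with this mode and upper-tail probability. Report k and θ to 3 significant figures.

k ≈ 10.2, θ ≈ 1.49

Gamma(k,θ) with k>1 has mode (k−1)θ, so θ = 13.7/(k−1).
Need P(X < 21.5) = 0.9 with θ tied to k this way. Start at k = 2, θ = 13.7: P(X<21.5) ≈ 0.465.
Too low — raise k to concentrate. Iterating converges to k ≈ 10.2.
Then θ = 13.7/(10.2−1) ≈ 1.49.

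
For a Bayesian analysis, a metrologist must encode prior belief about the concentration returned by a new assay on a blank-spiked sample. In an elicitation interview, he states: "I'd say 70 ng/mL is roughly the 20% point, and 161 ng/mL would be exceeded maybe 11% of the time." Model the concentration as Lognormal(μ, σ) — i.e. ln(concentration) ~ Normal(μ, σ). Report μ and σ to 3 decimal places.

μ ≈ 4.587, σ ≈ 0.403

If T ~ Lognormal(μ,σ) then ln T ~ Normal(μ,σ), so the p-quantile of ln T is μ + z_p·σ.
ln(70) = 4.248 and ln(161) = 5.081; z_{0.2} = -0.8416, z_{0.89} = 1.227.
σ = (5.081 − 4.248)/(1.227 − (-0.8416)) = 0.403.
μ = 4.248 − (-0.8416)·0.403 = 4.587.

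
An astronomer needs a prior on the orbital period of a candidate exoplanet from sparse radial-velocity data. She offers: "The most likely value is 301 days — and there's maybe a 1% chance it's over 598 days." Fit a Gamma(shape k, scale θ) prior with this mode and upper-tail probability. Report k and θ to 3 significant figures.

Gamma(k,θ) with k>1 has mode (k−1)θ, so θ = 301/(k−1).
Need P(X < 598) = 0.99 with θ tied to k this way. Start at k = 2, θ = 301: P(X<598) ≈ 0.590.
Too low — raise k to concentrate. Iterating converges to k ≈ 11.4.
Then θ = 301/(11.4−1) ≈ 28.8.

k ≈ 11.4, θ ≈ 28.8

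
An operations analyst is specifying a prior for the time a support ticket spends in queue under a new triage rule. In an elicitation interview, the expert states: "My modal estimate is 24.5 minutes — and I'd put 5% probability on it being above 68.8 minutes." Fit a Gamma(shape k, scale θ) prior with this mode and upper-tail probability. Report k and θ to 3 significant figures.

k ≈ 3.51, θ ≈ 9.76

Gamma(k,θ) with k>1 has mode (k−1)θ, so θ = 24.5/(k−1).
Need P(X < 68.8) = 0.95 with θ tied to k this way. Start at k = 2, θ = 24.5: P(X<68.8) ≈ 0.770.
Too low — raise k to concentrate. Iterating converges to k ≈ 3.51.
Then θ = 24.5/(3.51−1) ≈ 9.76.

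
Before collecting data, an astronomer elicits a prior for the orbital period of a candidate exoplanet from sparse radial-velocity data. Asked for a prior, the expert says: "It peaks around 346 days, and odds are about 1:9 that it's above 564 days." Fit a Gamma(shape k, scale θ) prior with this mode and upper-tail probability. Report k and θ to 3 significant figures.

k ≈ 8.89, θ ≈ 43.9

Gamma(k,θ) with k>1 has mode (k−1)θ, so θ = 346/(k−1).
Need P(X < 564) = 0.9 with θ tied to k this way. Start at k = 2, θ = 346: P(X<564) ≈ 0.485.
Too low — raise k to concentrate. Iterating converges to k ≈ 8.89.
Then θ = 346/(8.89−1) ≈ 43.9.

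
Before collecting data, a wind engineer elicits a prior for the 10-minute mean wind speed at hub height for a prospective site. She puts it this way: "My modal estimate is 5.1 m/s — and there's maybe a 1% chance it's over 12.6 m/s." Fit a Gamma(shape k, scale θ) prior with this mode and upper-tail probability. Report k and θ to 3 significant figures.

k ≈ 6.75, θ ≈ 0.887

Gamma(k,θ) with k>1 has mode (k−1)θ, so θ = 5.1/(k−1).
Need P(X < 12.6) = 0.99 with θ tied to k this way. Start at k = 2, θ = 5.1: P(X<12.6) ≈ 0.707.
Too low — raise k to concentrate. Iterating converges to k ≈ 6.75.
Then θ = 5.1/(6.75−1) ≈ 0.887.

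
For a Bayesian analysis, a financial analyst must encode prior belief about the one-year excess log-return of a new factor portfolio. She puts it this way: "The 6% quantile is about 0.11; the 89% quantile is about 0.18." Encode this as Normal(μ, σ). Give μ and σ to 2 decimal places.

The p-quantile of Normal(μ,σ) is μ + z_p·σ, with z_{0.06} = -1.555 and z_{0.89} = 1.227.
Eliminate σ: μ = (z₂·x₁ − z₁·x₂)/(z₂ − z₁) = (1.227·0.11 − (-1.555)·0.18)/2.781 = 0.15.
Then σ = (x₂ − x₁)/(z₂ − z₁) = (0.18 − 0.11)/2.781 = 0.03.

μ = 0.15, σ = 0.03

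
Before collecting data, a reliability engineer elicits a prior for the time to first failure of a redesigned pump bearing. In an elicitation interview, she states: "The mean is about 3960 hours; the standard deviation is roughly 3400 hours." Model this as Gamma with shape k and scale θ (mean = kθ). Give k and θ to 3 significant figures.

k ≈ 1.36, θ ≈ 2920

For Gamma(k, scale θ): mean = kθ, variance = kθ², so CV = 1/√k.
CV = SD/mean = 3400/3960 = 0.8586, hence k = 1/CV² = 1.36.
Then θ = mean/k = 3960/1.36 = 2920.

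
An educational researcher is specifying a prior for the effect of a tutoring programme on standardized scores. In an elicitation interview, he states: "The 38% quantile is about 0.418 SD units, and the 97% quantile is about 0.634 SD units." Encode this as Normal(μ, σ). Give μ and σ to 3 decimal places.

The p-quantile of Normal(μ,σ) is μ + z_p·σ, with z_{0.38} = -0.3055 and z_{0.97} = 1.881.
Eliminate σ: μ = (z₂·x₁ − z₁·x₂)/(z₂ − z₁) = (1.881·0.418 − (-0.3055)·0.634)/2.186 = 0.448.
Then σ = (x₂ − x₁)/(z₂ − z₁) = (0.634 − 0.418)/2.186 = 0.099.

μ = 0.448, σ = 0.099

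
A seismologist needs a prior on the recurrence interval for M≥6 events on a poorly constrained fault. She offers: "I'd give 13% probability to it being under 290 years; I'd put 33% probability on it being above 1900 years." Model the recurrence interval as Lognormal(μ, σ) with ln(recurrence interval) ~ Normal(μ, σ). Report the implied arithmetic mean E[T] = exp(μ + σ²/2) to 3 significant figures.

E[T] ≈ 2300 years

If T ~ Lognormal(μ,σ) then ln T ~ Normal(μ,σ), so the p-quantile of ln T is μ + z_p·σ.
ln(290) = 5.67 and ln(1900) = 7.55; z_{0.13} = -1.126, z_{0.67} = 0.4399.
σ = (7.55 − 5.67)/(0.4399 − (-1.126)) = 1.200.
μ = 5.67 − (-1.126)·1.200 = 7.022.
E[T] = exp(μ + σ²/2) = exp(7.022 + 0.7201) = 2300 years.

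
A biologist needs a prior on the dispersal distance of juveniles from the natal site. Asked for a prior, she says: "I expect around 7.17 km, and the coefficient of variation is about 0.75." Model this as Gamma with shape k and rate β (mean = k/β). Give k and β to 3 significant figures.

For Gamma(k, rate β): mean = k/β, variance = k/β², so CV = 1/√k.
CV = 0.75, hence k = 1/CV² = 1.78.
Then β = k/mean = 1.78/7.17 = 0.248.

k ≈ 1.78, β ≈ 0.248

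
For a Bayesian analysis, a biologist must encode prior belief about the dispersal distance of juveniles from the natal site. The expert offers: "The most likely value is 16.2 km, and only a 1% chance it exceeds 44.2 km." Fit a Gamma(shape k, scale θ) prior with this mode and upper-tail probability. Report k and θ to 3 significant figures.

Gamma(k,θ) with k>1 has mode (k−1)θ, so θ = 16.2/(k−1).
Need P(X < 44.2) = 0.99 with θ tied to k this way. Start at k = 2, θ = 16.2: P(X<44.2) ≈ 0.756.
Too low — raise k to concentrate. Iterating converges to k ≈ 5.57.
Then θ = 16.2/(5.57−1) ≈ 3.55.

k ≈ 5.57, θ ≈ 3.55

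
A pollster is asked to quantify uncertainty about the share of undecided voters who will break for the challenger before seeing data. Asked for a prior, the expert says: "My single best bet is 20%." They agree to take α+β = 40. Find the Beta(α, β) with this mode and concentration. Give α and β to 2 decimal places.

α = 8.60, β = 31.40

For α,β > 1 the Beta mode is (α−1)/(α+β−2). With α+β = 40, the mode is (α−1)/38.
Set (α−1)/38 = 0.2 → α = 1 + 0.2·38 = 8.60.
β = 40 − α = 31.40.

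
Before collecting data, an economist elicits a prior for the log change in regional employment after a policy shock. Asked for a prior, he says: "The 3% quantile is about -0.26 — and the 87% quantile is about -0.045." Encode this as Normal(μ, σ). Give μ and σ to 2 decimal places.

The p-quantile of Normal(μ,σ) is μ + z_p·σ, with z_{0.03} = -1.881 and z_{0.87} = 1.126.
Eliminate σ: μ = (z₂·x₁ − z₁·x₂)/(z₂ − z₁) = (1.126·-0.26 − (-1.881)·-0.045)/3.007 = -0.13.
Then σ = (x₂ − x₁)/(z₂ − z₁) = (-0.045 − -0.26)/3.007 = 0.07.

μ = -0.13, σ = 0.07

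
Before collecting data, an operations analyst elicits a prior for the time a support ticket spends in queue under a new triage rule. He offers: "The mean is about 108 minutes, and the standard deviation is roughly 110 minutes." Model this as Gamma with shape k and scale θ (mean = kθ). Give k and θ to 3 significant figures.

For Gamma(k, scale θ): mean = kθ, variance = kθ², so CV = 1/√k.
CV = SD/mean = 110/108 = 1.019, hence k = 1/CV² = 0.964.
Then θ = mean/k = 108/0.964 = 112.

k ≈ 0.964, θ ≈ 112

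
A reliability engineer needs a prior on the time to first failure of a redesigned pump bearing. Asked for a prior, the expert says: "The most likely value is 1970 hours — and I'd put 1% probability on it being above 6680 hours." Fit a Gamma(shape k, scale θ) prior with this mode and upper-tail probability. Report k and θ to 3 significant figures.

Gamma(k,θ) with k>1 has mode (k−1)θ, so θ = 1970/(k−1).
Need P(X < 6680) = 0.99 with θ tied to k this way. Start at k = 2, θ = 1970: P(X<6680) ≈ 0.852.
Too low — raise k to concentrate. Iterating converges to k ≈ 3.93.
Then θ = 1970/(3.93−1) ≈ 673.

k ≈ 3.93, θ ≈ 673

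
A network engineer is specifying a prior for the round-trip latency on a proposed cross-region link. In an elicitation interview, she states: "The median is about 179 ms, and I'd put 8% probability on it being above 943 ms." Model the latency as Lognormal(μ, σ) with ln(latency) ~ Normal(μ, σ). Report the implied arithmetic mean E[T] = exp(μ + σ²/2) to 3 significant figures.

If T ~ Lognormal(μ,σ) then ln T ~ Normal(μ,σ), so the p-quantile of ln T is μ + z_p·σ.
ln(179) = 5.187 and ln(943) = 6.849; z_{0.5} = 0, z_{0.92} = 1.405.
σ = (6.849 − 5.187)/(1.405 − (0)) = 1.183.
μ = 5.187 − (0)·1.183 = 5.187.
E[T] = exp(μ + σ²/2) = exp(5.187 + 0.6993) = 360 ms.

E[T] ≈ 360 ms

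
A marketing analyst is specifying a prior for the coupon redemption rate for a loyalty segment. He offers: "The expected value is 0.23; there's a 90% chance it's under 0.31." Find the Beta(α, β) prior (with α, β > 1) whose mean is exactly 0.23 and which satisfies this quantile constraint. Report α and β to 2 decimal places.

α ≈ 10.95, β ≈ 36.65

With mean 0.23 fixed, write α = 0.23s, β = 0.77s where s = α+β.
Need P(θ < 0.31) = 0.9 under Beta(0.23s, 0.77s). Normal approximation: (q−m)/√(m(1−m)/s) ≈ z_{0.9} = 1.28, so s ≈ 0.23·0.77·(1.28)²/(0.31−0.23)² = 45.4.
At s = 45.4: P(θ<0.31) ≈ 0.895. Adjusting to match 0.9 gives s ≈ 47.60.
So α = 0.23·47.60 ≈ 10.95, β = 0.77·47.60 ≈ 36.65.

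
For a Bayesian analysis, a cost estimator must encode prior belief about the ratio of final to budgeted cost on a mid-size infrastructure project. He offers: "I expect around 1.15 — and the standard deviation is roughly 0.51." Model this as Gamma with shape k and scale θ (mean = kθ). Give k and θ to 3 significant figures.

k ≈ 5.08, θ ≈ 0.226

For Gamma(k, scale θ): mean = kθ, variance = kθ², so CV = 1/√k.
CV = SD/mean = 0.51/1.15 = 0.4435, hence k = 1/CV² = 5.08.
Then θ = mean/k = 1.15/5.08 = 0.226.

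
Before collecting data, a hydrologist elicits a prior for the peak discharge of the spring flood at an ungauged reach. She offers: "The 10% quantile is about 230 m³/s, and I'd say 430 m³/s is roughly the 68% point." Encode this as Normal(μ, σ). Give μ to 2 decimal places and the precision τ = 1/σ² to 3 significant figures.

For Normal(μ,σ), the p-quantile is μ + z_p·σ. Here z_{0.1} = -1.282, z_{0.68} = 0.4677.
So 230 = μ − 1.282σ and 430 = μ + 0.4677σ.
Subtracting: σ = (430 − 230)/(0.4677 − (-1.282)) = 114.33.
Then μ = 230 − (-1.282)·114.33 = 376.53.
Precision τ = 1/σ² = 1/114.3² = 7.65e-05.

μ = 376.53, τ = 7.65e-05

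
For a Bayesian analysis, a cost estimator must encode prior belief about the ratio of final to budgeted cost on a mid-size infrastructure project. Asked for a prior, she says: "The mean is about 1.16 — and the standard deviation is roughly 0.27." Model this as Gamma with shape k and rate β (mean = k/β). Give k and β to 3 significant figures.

For Gamma(k, rate β): mean = k/β, variance = k/β², so CV = 1/√k.
CV = SD/mean = 0.27/1.16 = 0.2328, hence k = 1/CV² = 18.5.
Then β = k/mean = 18.5/1.16 = 15.9.

k ≈ 18.5, β ≈ 15.9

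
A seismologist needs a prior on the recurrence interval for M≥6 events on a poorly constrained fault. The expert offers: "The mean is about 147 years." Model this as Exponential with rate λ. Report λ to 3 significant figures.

Exponential mean = 1/λ, so λ = 1/147.0 = 0.0068.

λ ≈ 0.0068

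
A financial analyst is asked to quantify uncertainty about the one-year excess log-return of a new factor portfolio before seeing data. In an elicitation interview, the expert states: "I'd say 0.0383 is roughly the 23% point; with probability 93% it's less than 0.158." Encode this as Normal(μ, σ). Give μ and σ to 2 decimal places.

μ = 0.08, σ = 0.05

For Normal(μ,σ), the p-quantile is μ + z_p·σ. Here z_{0.23} = -0.7388, z_{0.93} = 1.476.
So 0.0383 = μ − 0.7388σ and 0.158 = μ + 1.476σ.
Subtracting: σ = (0.158 − 0.0383)/(1.476 − (-0.7388)) = 0.05.
Then μ = 0.0383 − (-0.7388)·0.05 = 0.08.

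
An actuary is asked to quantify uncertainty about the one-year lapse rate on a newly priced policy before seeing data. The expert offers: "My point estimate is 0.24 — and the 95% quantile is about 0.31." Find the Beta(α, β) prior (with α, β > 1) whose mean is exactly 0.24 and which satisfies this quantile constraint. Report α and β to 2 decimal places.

With mean 0.24 fixed, write α = 0.24s, β = 0.76s where s = α+β.
Need P(θ < 0.31) = 0.95 under Beta(0.24s, 0.76s). Normal approximation: (q−m)/√(m(1−m)/s) ≈ z_{0.95} = 1.64, so s ≈ 0.24·0.76·(1.64)²/(0.31−0.24)² = 100.7.
At s = 100.7: P(θ<0.31) ≈ 0.944. Adjusting to match 0.95 gives s ≈ 107.90.
So α = 0.24·107.90 ≈ 25.90, β = 0.76·107.90 ≈ 82.01.

α ≈ 25.90, β ≈ 82.01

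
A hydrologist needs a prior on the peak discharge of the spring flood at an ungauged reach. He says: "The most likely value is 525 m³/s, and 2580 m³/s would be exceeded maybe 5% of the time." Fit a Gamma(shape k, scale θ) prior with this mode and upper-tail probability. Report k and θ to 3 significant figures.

k ≈ 1.95, θ ≈ 554

Gamma(k,θ) with k>1 has mode (k−1)θ, so θ = 525/(k−1).
Need P(X < 2580) = 0.95 with θ tied to k this way. Start at k = 2, θ = 525: P(X<2580) ≈ 0.957.
Too high — lower k to spread out. Iterating converges to k ≈ 1.95.
Then θ = 525/(1.95−1) ≈ 554.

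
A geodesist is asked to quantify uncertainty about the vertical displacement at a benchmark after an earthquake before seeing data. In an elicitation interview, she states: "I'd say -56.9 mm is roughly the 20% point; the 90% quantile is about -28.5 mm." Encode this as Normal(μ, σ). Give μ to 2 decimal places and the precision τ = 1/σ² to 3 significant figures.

μ = -45.64, τ = 0.00559

The p-quantile of Normal(μ,σ) is μ + z_p·σ, with z_{0.2} = -0.8416 and z_{0.9} = 1.282.
Eliminate σ: μ = (z₂·x₁ − z₁·x₂)/(z₂ − z₁) = (1.282·-56.9 − (-0.8416)·-28.5)/2.123 = -45.64.
Then σ = (x₂ − x₁)/(z₂ − z₁) = (-28.5 − -56.9)/2.123 = 13.38.
Precision τ = 1/σ² = 1/13.38² = 0.00559.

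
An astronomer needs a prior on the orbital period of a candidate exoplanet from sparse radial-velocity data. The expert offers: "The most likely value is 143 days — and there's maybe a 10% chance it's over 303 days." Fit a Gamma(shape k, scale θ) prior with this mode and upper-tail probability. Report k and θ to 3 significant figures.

k ≈ 4.41, θ ≈ 42

Gamma(k,θ) with k>1 has mode (k−1)θ, so θ = 143/(k−1).
Need P(X < 303) = 0.9 with θ tied to k this way. Start at k = 2, θ = 143: P(X<303) ≈ 0.625.
Too low — raise k to concentrate. Iterating converges to k ≈ 4.41.
Then θ = 143/(4.41−1) ≈ 42.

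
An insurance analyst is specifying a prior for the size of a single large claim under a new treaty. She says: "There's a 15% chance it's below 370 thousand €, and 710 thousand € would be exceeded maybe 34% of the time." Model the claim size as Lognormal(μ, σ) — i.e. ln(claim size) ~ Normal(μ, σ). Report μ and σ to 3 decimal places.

If T ~ Lognormal(μ,σ) then ln T ~ Normal(μ,σ), so the p-quantile of ln T is μ + z_p·σ.
ln(370) = 5.914 and ln(710) = 6.565; z_{0.15} = -1.036, z_{0.66} = 0.4125.
σ = (6.565 − 5.914)/(0.4125 − (-1.036)) = 0.450.
μ = 5.914 − (-1.036)·0.450 = 6.380.

μ ≈ 6.380, σ ≈ 0.450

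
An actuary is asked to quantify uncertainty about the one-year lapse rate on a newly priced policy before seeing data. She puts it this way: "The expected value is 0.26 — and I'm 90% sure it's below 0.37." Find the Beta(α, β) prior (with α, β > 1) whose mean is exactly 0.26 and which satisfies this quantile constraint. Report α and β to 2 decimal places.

α ≈ 7.12, β ≈ 20.27

With mean 0.26 fixed, write α = 0.26s, β = 0.74s where s = α+β.
Need P(θ < 0.37) = 0.9 under Beta(0.26s, 0.74s). Normal approximation: (q−m)/√(m(1−m)/s) ≈ z_{0.9} = 1.28, so s ≈ 0.26·0.74·(1.28)²/(0.37−0.26)² = 26.1.
At s = 26.1: P(θ<0.37) ≈ 0.895. Adjusting to match 0.9 gives s ≈ 27.39.
So α = 0.26·27.39 ≈ 7.12, β = 0.74·27.39 ≈ 20.27.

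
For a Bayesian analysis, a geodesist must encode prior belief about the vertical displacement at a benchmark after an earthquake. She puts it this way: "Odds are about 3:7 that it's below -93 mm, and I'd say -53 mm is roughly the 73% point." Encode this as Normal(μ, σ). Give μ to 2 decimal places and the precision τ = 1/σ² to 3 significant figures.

μ = -74.55, τ = 0.000808

The p-quantile of Normal(μ,σ) is μ + z_p·σ, with z_{0.3} = -0.5244 and z_{0.73} = 0.6128.
Eliminate σ: μ = (z₂·x₁ − z₁·x₂)/(z₂ − z₁) = (0.6128·-93 − (-0.5244)·-53)/1.137 = -74.55.
Then σ = (x₂ − x₁)/(z₂ − z₁) = (-53 − -93)/1.137 = 35.17.
Precision τ = 1/σ² = 1/35.17² = 0.000808.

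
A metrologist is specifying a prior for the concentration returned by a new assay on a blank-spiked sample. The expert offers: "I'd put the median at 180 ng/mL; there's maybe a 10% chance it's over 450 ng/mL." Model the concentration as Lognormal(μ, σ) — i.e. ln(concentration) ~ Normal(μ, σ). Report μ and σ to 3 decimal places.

μ ≈ 5.193, σ ≈ 0.715

If T ~ Lognormal(μ,σ) then ln T ~ Normal(μ,σ), so the p-quantile of ln T is μ + z_p·σ.
ln(180) = 5.193 and ln(450) = 6.109; z_{0.5} = 0, z_{0.9} = 1.282.
σ = (6.109 − 5.193)/(1.282 − (0)) = 0.715.
μ = 5.193 − (0)·0.715 = 5.193.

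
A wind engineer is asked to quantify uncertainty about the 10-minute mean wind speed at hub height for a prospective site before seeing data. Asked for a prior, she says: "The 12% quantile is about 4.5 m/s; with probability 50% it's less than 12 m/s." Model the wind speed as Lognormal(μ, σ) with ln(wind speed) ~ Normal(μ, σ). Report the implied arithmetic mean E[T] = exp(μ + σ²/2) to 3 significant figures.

E[T] ≈ 17 m/s

If T ~ Lognormal(μ,σ) then ln T ~ Normal(μ,σ), so the p-quantile of ln T is μ + z_p·σ.
ln(4.5) = 1.504 and ln(12) = 2.485; z_{0.12} = -1.175, z_{0.5} = 0.
σ = (2.485 − 1.504)/(0 − (-1.175)) = 0.835.
μ = 1.504 − (-1.175)·0.835 = 2.485.
E[T] = exp(μ + σ²/2) = exp(2.485 + 0.3484) = 17 m/s.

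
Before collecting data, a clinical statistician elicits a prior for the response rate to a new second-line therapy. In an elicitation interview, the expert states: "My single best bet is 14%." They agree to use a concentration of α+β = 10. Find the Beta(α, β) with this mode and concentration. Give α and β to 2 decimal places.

For α,β > 1 the Beta mode is (α−1)/(α+β−2). With α+β = 10, the mode is (α−1)/8.
Set (α−1)/8 = 0.14 → α = 1 + 0.14·8 = 2.12.
β = 10 − α = 7.88.

α = 2.12, β = 7.88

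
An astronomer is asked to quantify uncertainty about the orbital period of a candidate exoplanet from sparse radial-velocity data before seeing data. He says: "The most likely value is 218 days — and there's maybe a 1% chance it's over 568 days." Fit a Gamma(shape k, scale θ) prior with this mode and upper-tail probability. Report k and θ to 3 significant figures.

k ≈ 6.07, θ ≈ 43

Gamma(k,θ) with k>1 has mode (k−1)θ, so θ = 218/(k−1).
Need P(X < 568) = 0.99 with θ tied to k this way. Start at k = 2, θ = 218: P(X<568) ≈ 0.734.
Too low — raise k to concentrate. Iterating converges to k ≈ 6.07.
Then θ = 218/(6.07−1) ≈ 43.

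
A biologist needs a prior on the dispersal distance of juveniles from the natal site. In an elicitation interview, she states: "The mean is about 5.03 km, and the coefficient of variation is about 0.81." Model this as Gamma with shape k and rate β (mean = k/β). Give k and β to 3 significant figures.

k ≈ 1.52, β ≈ 0.303

For Gamma(k, rate β): mean = k/β, variance = k/β², so CV = 1/√k.
CV = 0.81, hence k = 1/CV² = 1.52.
Then β = k/mean = 1.52/5.03 = 0.303.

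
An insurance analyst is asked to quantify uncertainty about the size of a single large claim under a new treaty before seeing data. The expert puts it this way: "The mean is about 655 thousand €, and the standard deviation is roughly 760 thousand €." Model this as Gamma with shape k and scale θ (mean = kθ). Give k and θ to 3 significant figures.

k ≈ 0.743, θ ≈ 882

For Gamma(k, scale θ): mean = kθ, variance = kθ², so CV = 1/√k.
CV = SD/mean = 760/655 = 1.16, hence k = 1/CV² = 0.743.
Then θ = mean/k = 655/0.743 = 882.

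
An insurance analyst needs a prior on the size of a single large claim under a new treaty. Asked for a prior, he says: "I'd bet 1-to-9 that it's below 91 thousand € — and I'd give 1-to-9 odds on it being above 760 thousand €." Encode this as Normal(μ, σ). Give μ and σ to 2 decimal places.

μ = 425.50, σ = 261.01

For Normal(μ,σ), the p-quantile is μ + z_p·σ. Here z_{0.1} = -1.282, z_{0.9} = 1.282.
So 91 = μ − 1.282σ and 760 = μ + 1.282σ.
Subtracting: σ = (760 − 91)/(1.282 − (-1.282)) = 261.01.
Then μ = 91 − (-1.282)·261.01 = 425.50.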